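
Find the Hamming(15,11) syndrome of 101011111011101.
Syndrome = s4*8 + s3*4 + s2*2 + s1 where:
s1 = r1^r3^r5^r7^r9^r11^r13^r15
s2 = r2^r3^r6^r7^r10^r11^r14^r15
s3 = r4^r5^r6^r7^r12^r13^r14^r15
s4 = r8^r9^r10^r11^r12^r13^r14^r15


s1=0, s2=1, s3=0, s4=0

Syndrome = 2 (error at position 2)


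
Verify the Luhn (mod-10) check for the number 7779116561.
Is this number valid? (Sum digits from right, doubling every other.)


Luhn sum = 41
41 mod 10 = 1

Invalid (Luhn sum mod 10 = 1)


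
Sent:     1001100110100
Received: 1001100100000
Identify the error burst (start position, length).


XOR: 0000000010100

Burst at position 8, length 3


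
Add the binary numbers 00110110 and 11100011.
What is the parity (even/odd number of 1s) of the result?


00110110 = 54
11100011 = 227
Sum = 281 = 100011001
1s count = 4

even parity (4 ones in 100011001)


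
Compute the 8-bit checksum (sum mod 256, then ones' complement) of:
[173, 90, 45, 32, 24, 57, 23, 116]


Sum = 560 mod 256 = 48
Complement = 207

207


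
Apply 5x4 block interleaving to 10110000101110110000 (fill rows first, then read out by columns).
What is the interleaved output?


Matrix:
  1011
  0000
  1011
  1011
  0000
Read columns: 10110000001011010110

10110000001011010110


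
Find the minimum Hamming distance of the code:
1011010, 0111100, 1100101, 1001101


Comparing all pairs, minimum distance: 2
Can detect 1 errors, correct 0 errors

2


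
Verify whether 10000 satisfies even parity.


Number of 1s: 1

No, parity error (1 ones)


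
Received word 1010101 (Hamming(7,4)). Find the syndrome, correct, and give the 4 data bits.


Syndrome = 0: no error detected

Data: 1101 (no errors)


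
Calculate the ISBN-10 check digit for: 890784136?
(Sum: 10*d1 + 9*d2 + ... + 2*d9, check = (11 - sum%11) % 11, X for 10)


Weighted sum: 303
303 mod 11 = 6

Check digit: 5


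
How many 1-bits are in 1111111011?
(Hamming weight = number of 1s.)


Counting 1s in 1111111011

9


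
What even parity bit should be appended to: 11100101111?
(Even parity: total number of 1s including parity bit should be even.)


Number of 1s in data: 8
Parity bit: 0

0


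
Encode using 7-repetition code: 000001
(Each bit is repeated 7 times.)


Each bit -> 7 copies

000000000000000000000000000000000001111111


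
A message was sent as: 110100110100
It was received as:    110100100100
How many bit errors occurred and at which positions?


XOR: 000000010000

1 error(s) at position(s): 7


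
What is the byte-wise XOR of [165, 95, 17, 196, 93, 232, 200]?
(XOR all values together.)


XOR chain: 165 ^ 95 ^ 17 ^ 196 ^ 93 ^ 232 ^ 200 = 82

82


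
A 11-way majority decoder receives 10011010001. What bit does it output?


Ones: 5 out of 11
Threshold: 6

0 (5/11 voted 1)


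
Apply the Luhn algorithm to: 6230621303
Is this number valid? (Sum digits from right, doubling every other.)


Luhn sum = 24
24 mod 10 = 4

Invalid (Luhn sum mod 10 = 4)


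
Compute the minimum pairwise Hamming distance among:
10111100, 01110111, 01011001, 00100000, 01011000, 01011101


Comparing all pairs, minimum distance: 1
Can detect 0 errors, correct 0 errors

1


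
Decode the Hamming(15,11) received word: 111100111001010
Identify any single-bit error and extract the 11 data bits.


Syndrome = 0: no error detected

Data: 10011001010 (no errors)


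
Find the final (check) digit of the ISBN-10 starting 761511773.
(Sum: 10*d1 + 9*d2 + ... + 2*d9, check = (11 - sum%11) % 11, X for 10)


Weighted sum: 233
233 mod 11 = 2

Check digit: 9


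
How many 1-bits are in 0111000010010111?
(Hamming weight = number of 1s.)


Counting 1s in 0111000010010111

8


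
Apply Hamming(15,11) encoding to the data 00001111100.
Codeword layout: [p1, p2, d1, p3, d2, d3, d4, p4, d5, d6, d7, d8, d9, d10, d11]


Parity bits: p1=1, p2=0, p3=0, p4=1

100000011111100


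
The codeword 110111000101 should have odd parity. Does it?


Number of 1s: 7

Yes, parity is correct (7 ones)


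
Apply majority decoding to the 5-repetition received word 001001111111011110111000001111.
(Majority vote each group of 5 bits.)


Groups: 00100, 11111, 11011, 11011, 10000, 01111
Majority votes: 011101

011101


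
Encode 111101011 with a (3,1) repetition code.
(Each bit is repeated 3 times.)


Each bit -> 3 copies

111111111111000111000111111


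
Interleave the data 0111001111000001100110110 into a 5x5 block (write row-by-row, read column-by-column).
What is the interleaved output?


Matrix:
  01110
  01111
  00000
  11001
  10110
Read columns: 0001111010110011100101010

0001111010110011100101010


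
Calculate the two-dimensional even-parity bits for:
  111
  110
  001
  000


Row parities: 1010
Column parities: 000

Row P: 1010, Col P: 000, Corner: 0


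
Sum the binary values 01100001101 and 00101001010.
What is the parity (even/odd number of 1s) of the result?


01100001101 = 781
00101001010 = 330
Sum = 1111 = 10001010111
1s count = 6

even parity (6 ones in 10001010111)


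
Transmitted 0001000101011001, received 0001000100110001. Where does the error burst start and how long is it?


XOR: 0000000001101000

Burst at position 9, length 4


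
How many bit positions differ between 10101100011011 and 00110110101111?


XOR: 10011010110100
Count of 1s: 7

7


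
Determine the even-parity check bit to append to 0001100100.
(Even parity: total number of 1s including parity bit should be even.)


Number of 1s in data: 3
Parity bit: 1

1


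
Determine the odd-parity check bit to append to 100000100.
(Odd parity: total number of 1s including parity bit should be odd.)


Number of 1s in data: 2
Parity bit: 1

1


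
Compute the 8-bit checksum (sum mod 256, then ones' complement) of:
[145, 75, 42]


Sum = 262 mod 256 = 6
Complement = 249

249


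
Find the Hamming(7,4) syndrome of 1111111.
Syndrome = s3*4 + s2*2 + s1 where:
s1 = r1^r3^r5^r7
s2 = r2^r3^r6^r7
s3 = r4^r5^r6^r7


s1=0, s2=0, s3=0

Syndrome = 0 (no error)


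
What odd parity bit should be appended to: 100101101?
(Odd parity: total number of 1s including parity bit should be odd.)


Number of 1s in data: 5
Parity bit: 0

0


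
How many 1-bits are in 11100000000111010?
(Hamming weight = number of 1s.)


Counting 1s in 11100000000111010

7


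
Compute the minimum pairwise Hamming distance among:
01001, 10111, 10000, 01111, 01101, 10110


Comparing all pairs, minimum distance: 1
Can detect 0 errors, correct 0 errors

1


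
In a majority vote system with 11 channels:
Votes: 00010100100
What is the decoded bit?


Ones: 3 out of 11
Threshold: 6

0 (3/11 voted 1)


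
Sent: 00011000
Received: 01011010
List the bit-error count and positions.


XOR: 01000010

2 error(s) at position(s): 1, 6


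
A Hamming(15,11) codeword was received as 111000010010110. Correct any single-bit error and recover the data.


Syndrome = 0: no error detected

Data: 10000010110 (no errors)


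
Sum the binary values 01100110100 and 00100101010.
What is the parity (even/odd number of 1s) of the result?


01100110100 = 820
00100101010 = 298
Sum = 1118 = 10001011110
1s count = 6

even parity (6 ones in 10001011110)


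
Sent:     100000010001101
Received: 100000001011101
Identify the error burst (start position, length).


XOR: 000000011010000

Burst at position 7, length 4


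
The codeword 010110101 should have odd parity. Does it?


Number of 1s: 5

Yes, parity is correct (5 ones)


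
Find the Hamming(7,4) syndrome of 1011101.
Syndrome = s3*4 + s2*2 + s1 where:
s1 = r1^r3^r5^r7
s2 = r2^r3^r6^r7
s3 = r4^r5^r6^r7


s1=0, s2=0, s3=1

Syndrome = 4 (error at position 4)


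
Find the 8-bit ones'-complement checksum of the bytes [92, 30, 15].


Sum = 137 mod 256 = 137
Complement = 118

118


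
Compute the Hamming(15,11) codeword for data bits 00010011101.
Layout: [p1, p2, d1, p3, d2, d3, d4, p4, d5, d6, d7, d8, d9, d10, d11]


Parity bits: p1=0, p2=1, p3=0, p4=0

010000100011101


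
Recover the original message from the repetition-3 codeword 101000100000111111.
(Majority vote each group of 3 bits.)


Groups: 101, 000, 100, 000, 111, 111
Majority votes: 100011

100011


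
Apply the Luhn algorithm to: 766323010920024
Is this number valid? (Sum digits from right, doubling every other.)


Luhn sum = 51
51 mod 10 = 1

Invalid (Luhn sum mod 10 = 1)


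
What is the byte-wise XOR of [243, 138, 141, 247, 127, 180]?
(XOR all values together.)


XOR chain: 243 ^ 138 ^ 141 ^ 247 ^ 127 ^ 180 = 200

200


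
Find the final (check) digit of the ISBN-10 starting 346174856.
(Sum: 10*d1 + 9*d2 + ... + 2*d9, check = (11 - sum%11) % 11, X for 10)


Weighted sum: 242
242 mod 11 = 0

Check digit: 0


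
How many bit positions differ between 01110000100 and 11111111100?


XOR: 10001111000
Count of 1s: 5

5


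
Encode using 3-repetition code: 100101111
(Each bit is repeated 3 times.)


Each bit -> 3 copies

111000000111000111111111111


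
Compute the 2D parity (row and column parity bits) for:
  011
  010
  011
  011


Row parities: 0100
Column parities: 001

Row P: 0100, Col P: 001, Corner: 1


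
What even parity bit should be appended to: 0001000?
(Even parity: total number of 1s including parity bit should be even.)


Number of 1s in data: 1
Parity bit: 1

1


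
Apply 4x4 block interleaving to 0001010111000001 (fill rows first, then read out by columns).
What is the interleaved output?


Matrix:
  0001
  0101
  1100
  0001
Read columns: 0010011000001101

0010011000001101


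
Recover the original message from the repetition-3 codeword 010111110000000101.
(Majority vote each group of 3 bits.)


Groups: 010, 111, 110, 000, 000, 101
Majority votes: 011001

011001


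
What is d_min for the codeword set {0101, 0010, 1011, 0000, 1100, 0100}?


Comparing all pairs, minimum distance: 1
Can detect 0 errors, correct 0 errors

1


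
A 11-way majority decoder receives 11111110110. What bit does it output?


Ones: 9 out of 11
Threshold: 6

1 (9/11 voted 1)


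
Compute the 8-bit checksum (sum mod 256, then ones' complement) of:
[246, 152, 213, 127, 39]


Sum = 777 mod 256 = 9
Complement = 246

246


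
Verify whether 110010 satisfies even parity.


Number of 1s: 3

No, parity error (3 ones)


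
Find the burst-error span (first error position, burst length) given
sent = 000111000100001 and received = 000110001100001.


XOR: 000001001000000

Burst at position 5, length 4


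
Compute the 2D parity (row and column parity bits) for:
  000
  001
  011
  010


Row parities: 0101
Column parities: 000

Row P: 0101, Col P: 000, Corner: 0


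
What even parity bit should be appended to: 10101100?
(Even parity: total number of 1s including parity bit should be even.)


Number of 1s in data: 4
Parity bit: 0

0


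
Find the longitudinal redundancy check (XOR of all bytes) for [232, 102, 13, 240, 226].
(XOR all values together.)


XOR chain: 232 ^ 102 ^ 13 ^ 240 ^ 226 = 145

145


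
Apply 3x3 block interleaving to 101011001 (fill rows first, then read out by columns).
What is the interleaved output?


Matrix:
  101
  011
  001
Read columns: 100010111

100010111


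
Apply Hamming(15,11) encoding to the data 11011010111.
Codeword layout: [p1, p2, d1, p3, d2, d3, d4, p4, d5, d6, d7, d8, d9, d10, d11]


Parity bits: p1=1, p2=1, p3=1, p4=1

111110111010111


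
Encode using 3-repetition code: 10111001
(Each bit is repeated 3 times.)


Each bit -> 3 copies

111000111111111000000111


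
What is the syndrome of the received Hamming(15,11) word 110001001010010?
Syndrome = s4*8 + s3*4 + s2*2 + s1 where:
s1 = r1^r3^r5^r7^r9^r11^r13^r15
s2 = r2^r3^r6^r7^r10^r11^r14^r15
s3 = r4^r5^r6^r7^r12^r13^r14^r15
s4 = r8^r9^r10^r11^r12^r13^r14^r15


s1=1, s2=0, s3=0, s4=1

Syndrome = 9 (error at position 9)


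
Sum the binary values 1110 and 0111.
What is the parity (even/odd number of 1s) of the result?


1110 = 14
0111 = 7
Sum = 21 = 10101
1s count = 3

odd parity (3 ones in 10101)


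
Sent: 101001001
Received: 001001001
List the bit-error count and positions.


XOR: 100000000

1 error(s) at position(s): 0


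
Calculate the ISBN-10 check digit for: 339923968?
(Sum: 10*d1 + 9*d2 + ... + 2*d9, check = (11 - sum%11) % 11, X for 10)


Weighted sum: 289
289 mod 11 = 3

Check digit: 8


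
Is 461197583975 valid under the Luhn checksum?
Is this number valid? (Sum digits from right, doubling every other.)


Luhn sum = 67
67 mod 10 = 7

Invalid (Luhn sum mod 10 = 7)


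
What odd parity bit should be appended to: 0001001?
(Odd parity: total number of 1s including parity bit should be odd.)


Number of 1s in data: 2
Parity bit: 1

1


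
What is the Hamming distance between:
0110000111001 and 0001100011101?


XOR: 0111100100100
Count of 1s: 6

6


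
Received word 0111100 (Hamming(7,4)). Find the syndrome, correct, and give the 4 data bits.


Syndrome = 0: no error detected

Data: 1100 (no errors)


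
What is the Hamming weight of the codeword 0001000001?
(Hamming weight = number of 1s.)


Counting 1s in 0001000001

2


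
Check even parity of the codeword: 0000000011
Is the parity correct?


Number of 1s: 2

Yes, parity is correct (2 ones)


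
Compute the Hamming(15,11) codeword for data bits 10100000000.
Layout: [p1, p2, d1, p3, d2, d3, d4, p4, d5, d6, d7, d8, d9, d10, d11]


Parity bits: p1=1, p2=0, p3=1, p4=0

101101000000000


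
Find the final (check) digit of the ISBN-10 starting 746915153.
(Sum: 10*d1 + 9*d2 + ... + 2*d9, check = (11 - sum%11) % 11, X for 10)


Weighted sum: 273
273 mod 11 = 9

Check digit: 2


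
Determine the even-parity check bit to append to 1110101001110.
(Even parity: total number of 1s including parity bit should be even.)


Number of 1s in data: 8
Parity bit: 0

0


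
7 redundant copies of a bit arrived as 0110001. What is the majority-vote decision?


Ones: 3 out of 7
Threshold: 4

0 (3/7 voted 1)


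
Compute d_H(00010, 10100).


XOR: 10110
Count of 1s: 3

3


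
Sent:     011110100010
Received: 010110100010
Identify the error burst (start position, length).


XOR: 001000000000

Burst at position 2, length 1


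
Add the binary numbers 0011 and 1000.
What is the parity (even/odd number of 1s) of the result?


0011 = 3
1000 = 8
Sum = 11 = 1011
1s count = 3

odd parity (3 ones in 1011)


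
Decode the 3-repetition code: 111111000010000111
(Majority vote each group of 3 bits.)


Groups: 111, 111, 000, 010, 000, 111
Majority votes: 110001

110001


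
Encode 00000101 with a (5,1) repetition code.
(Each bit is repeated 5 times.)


Each bit -> 5 copies

0000000000000000000000000111110000011111


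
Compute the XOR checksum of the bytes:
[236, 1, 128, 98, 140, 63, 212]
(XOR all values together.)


XOR chain: 236 ^ 1 ^ 128 ^ 98 ^ 140 ^ 63 ^ 212 = 104

104


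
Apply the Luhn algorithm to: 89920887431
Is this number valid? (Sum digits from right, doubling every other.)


Luhn sum = 61
61 mod 10 = 1

Invalid (Luhn sum mod 10 = 1)


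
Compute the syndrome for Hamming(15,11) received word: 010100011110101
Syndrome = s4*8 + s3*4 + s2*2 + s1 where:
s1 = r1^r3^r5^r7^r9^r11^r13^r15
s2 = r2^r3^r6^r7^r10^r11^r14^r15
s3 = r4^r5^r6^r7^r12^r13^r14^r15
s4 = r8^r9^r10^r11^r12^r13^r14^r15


s1=0, s2=0, s3=1, s4=0

Syndrome = 4 (error at position 4)


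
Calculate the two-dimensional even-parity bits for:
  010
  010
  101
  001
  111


Row parities: 11011
Column parities: 011

Row P: 11011, Col P: 011, Corner: 0


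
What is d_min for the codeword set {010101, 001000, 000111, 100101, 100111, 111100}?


Comparing all pairs, minimum distance: 1
Can detect 0 errors, correct 0 errors

1


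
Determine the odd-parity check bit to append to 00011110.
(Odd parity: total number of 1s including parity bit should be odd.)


Number of 1s in data: 4
Parity bit: 1

1


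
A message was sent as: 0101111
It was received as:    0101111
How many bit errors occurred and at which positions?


XOR: 0000000

0 errors (received matches sent)


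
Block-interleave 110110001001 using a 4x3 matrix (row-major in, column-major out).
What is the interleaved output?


Matrix:
  110
  110
  001
  001
Read columns: 110011000011

110011000011


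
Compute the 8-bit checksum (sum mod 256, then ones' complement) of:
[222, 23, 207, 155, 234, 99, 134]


Sum = 1074 mod 256 = 50
Complement = 205

205


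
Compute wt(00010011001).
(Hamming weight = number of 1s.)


Counting 1s in 00010011001

4


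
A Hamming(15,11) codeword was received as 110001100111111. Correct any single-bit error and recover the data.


Syndrome = 3: error at position 3

Data: 10110111111 (corrected bit 3)


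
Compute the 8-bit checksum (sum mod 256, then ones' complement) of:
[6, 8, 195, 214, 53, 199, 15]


Sum = 690 mod 256 = 178
Complement = 77

77


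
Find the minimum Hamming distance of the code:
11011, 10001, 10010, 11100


Comparing all pairs, minimum distance: 2
Can detect 1 errors, correct 0 errors

2


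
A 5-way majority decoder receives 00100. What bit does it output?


Ones: 1 out of 5
Threshold: 3

0 (1/5 voted 1)


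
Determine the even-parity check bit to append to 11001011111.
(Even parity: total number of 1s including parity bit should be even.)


Number of 1s in data: 8
Parity bit: 0

0


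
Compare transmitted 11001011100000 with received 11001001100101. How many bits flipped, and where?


XOR: 00000010000101

3 error(s) at position(s): 6, 11, 13


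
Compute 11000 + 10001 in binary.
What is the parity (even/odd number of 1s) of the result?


11000 = 24
10001 = 17
Sum = 41 = 101001
1s count = 3

odd parity (3 ones in 101001)


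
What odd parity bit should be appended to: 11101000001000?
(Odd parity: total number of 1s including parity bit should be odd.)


Number of 1s in data: 5
Parity bit: 0

0


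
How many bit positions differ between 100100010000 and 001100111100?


XOR: 101000101100
Count of 1s: 5

5


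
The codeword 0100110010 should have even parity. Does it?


Number of 1s: 4

Yes, parity is correct (4 ones)


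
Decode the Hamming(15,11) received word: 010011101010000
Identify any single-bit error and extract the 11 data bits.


Syndrome = 4: error at position 4

Data: 01111010000 (corrected bit 4)


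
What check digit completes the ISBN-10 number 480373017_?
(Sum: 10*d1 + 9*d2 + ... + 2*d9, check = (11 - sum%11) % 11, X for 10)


Weighted sum: 207
207 mod 11 = 9

Check digit: 2


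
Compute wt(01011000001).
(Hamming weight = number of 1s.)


Counting 1s in 01011000001

4


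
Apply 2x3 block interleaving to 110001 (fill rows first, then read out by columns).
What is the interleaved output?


Matrix:
  110
  001
Read columns: 101001

101001


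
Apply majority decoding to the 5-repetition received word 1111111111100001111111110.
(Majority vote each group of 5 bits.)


Groups: 11111, 11111, 10000, 11111, 11110
Majority votes: 11011

11011


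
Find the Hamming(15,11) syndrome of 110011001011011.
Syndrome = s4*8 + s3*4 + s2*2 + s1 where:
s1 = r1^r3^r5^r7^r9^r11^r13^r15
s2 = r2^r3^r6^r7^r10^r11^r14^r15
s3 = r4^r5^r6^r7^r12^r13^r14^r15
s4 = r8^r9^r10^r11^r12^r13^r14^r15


s1=1, s2=1, s3=1, s4=1

Syndrome = 15 (error at position 15)


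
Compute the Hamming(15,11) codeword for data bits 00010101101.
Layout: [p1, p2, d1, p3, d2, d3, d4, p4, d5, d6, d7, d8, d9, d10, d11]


Parity bits: p1=1, p2=1, p3=0, p4=0

110000100101101


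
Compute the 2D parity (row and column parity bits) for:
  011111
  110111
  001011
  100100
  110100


Row parities: 11101
Column parities: 110011

Row P: 11101, Col P: 110011, Corner: 0


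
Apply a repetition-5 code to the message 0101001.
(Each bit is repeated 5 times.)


Each bit -> 5 copies

00000111110000011111000000000011111


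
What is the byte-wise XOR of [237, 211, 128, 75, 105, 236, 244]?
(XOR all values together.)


XOR chain: 237 ^ 211 ^ 128 ^ 75 ^ 105 ^ 236 ^ 244 = 132

132


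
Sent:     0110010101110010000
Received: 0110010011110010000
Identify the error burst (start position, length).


XOR: 0000000110000000000

Burst at position 7, length 2


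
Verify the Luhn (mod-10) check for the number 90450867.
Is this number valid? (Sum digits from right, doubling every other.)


Luhn sum = 40
40 mod 10 = 0

Valid (Luhn sum mod 10 = 0)


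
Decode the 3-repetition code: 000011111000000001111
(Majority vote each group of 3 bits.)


Groups: 000, 011, 111, 000, 000, 001, 111
Majority votes: 0110001

0110001


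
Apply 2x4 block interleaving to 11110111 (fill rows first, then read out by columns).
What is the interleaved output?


Matrix:
  1111
  0111
Read columns: 10111111

10111111


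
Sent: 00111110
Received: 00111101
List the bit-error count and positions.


XOR: 00000011

2 error(s) at position(s): 6, 7


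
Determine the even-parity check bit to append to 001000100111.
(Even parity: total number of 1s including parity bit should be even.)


Number of 1s in data: 5
Parity bit: 1

1


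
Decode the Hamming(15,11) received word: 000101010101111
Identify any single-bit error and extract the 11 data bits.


Syndrome = 0: no error detected

Data: 00100101111 (no errors)


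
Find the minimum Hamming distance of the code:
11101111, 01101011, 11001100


Comparing all pairs, minimum distance: 2
Can detect 1 errors, correct 0 errors

2


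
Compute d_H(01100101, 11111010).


XOR: 10011111
Count of 1s: 6

6


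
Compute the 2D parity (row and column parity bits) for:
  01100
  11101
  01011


Row parities: 001
Column parities: 11010

Row P: 001, Col P: 11010, Corner: 1


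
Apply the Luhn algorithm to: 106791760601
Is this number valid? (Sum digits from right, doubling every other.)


Luhn sum = 40
40 mod 10 = 0

Valid (Luhn sum mod 10 = 0)


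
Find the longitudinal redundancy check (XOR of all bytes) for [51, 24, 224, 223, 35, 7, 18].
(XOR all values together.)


XOR chain: 51 ^ 24 ^ 224 ^ 223 ^ 35 ^ 7 ^ 18 = 34

34


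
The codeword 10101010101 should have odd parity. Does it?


Number of 1s: 6

No, parity error (6 ones)


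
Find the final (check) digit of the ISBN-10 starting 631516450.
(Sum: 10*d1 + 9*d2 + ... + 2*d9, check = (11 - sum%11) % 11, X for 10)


Weighted sum: 197
197 mod 11 = 10

Check digit: 1


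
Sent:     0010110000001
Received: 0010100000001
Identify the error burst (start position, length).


XOR: 0000010000000

Burst at position 5, length 1


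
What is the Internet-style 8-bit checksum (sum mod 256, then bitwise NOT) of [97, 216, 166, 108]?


Sum = 587 mod 256 = 75
Complement = 180

180


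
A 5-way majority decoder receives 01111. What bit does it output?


Ones: 4 out of 5
Threshold: 3

1 (4/5 voted 1)


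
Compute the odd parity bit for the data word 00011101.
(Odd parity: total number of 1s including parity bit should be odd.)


Number of 1s in data: 4
Parity bit: 1

1


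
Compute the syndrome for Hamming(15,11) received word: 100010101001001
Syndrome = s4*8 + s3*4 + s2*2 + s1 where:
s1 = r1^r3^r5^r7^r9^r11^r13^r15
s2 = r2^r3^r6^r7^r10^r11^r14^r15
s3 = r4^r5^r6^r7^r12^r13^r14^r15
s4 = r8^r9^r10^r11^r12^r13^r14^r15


s1=1, s2=0, s3=0, s4=1

Syndrome = 9 (error at position 9)


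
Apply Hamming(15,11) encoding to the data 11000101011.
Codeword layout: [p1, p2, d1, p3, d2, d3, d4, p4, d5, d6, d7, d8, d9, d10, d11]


Parity bits: p1=1, p2=0, p3=0, p4=0

101010000101011


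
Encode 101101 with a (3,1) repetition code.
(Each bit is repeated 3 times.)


Each bit -> 3 copies

111000111111000111


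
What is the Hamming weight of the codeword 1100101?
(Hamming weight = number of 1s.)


Counting 1s in 1100101

4


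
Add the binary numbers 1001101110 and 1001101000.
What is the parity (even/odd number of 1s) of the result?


1001101110 = 622
1001101000 = 616
Sum = 1238 = 10011010110
1s count = 6

even parity (6 ones in 10011010110)


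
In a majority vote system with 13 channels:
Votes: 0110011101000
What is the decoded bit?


Ones: 6 out of 13
Threshold: 7

0 (6/13 voted 1)


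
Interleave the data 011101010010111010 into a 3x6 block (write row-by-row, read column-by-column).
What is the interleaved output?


Matrix:
  011101
  010010
  111010
Read columns: 001111101100011100

001111101100011100


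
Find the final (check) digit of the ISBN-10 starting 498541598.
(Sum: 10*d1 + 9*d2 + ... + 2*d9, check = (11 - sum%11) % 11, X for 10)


Weighted sum: 312
312 mod 11 = 4

Check digit: 7


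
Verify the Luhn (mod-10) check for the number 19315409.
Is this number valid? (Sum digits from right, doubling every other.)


Luhn sum = 32
32 mod 10 = 2

Invalid (Luhn sum mod 10 = 2)


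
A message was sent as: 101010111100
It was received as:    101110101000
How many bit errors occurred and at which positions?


XOR: 000100010100

3 error(s) at position(s): 3, 7, 9


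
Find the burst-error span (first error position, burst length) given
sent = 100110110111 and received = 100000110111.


XOR: 000110000000

Burst at position 3, length 2


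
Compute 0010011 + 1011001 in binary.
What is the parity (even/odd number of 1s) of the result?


0010011 = 19
1011001 = 89
Sum = 108 = 1101100
1s count = 4

even parity (4 ones in 1101100)


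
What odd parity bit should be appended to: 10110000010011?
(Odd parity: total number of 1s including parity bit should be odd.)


Number of 1s in data: 6
Parity bit: 1

1


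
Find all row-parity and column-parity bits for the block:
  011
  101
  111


Row parities: 001
Column parities: 001

Row P: 001, Col P: 001, Corner: 1


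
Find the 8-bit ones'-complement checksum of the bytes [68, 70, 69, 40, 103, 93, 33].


Sum = 476 mod 256 = 220
Complement = 35

35


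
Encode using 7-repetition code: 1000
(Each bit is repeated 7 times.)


Each bit -> 7 copies

1111111000000000000000000000


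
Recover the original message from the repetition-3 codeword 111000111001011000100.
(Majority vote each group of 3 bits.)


Groups: 111, 000, 111, 001, 011, 000, 100
Majority votes: 1010100

1010100


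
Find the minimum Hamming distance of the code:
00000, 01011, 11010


Comparing all pairs, minimum distance: 2
Can detect 1 errors, correct 0 errors

2


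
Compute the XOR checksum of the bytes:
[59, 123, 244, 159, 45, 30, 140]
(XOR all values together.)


XOR chain: 59 ^ 123 ^ 244 ^ 159 ^ 45 ^ 30 ^ 140 = 148

148


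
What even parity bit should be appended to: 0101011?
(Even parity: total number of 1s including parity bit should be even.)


Number of 1s in data: 4
Parity bit: 0

0


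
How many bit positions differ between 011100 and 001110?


XOR: 010010
Count of 1s: 2

2


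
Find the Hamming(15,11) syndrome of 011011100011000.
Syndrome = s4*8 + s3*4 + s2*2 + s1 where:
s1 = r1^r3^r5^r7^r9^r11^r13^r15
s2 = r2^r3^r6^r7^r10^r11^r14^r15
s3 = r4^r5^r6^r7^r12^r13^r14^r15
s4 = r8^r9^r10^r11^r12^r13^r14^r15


s1=0, s2=1, s3=0, s4=0

Syndrome = 2 (error at position 2)


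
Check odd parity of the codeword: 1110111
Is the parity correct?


Number of 1s: 6

No, parity error (6 ones)


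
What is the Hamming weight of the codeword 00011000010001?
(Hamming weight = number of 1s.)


Counting 1s in 00011000010001

4


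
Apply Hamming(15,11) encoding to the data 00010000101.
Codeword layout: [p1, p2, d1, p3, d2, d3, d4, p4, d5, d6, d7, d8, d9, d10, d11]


Parity bits: p1=1, p2=0, p3=1, p4=0

100100100000101


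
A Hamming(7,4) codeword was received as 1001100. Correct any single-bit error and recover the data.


Syndrome = 0: no error detected

Data: 0100 (no errors)


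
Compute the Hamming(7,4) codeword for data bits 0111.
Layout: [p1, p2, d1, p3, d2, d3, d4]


Parity bits: p1=0, p2=0, p3=1

0001111


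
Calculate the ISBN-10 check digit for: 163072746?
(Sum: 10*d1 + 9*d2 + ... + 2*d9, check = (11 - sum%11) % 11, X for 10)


Weighted sum: 192
192 mod 11 = 5

Check digit: 6


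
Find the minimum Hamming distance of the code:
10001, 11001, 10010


Comparing all pairs, minimum distance: 1
Can detect 0 errors, correct 0 errors

1


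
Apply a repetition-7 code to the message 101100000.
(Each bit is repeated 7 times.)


Each bit -> 7 copies

111111100000001111111111111100000000000000000000000000000000000


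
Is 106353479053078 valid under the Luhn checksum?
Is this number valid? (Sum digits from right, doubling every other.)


Luhn sum = 66
66 mod 10 = 6

Invalid (Luhn sum mod 10 = 6)


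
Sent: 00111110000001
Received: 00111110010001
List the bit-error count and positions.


XOR: 00000000010000

1 error(s) at position(s): 9


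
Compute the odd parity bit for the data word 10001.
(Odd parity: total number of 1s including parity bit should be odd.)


Number of 1s in data: 2
Parity bit: 1

1


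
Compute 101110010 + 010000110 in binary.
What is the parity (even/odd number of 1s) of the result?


101110010 = 370
010000110 = 134
Sum = 504 = 111111000
1s count = 6

even parity (6 ones in 111111000)


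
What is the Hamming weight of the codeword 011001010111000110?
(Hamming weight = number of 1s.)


Counting 1s in 011001010111000110

9


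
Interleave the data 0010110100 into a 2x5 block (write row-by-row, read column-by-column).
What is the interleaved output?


Matrix:
  00101
  10100
Read columns: 0100110010

0100110010


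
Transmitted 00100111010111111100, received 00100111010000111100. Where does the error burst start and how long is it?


XOR: 00000000000111000000

Burst at position 11, length 3


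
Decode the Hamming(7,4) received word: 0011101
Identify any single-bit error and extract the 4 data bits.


Syndrome = 5: error at position 5

Data: 1001 (corrected bit 5)


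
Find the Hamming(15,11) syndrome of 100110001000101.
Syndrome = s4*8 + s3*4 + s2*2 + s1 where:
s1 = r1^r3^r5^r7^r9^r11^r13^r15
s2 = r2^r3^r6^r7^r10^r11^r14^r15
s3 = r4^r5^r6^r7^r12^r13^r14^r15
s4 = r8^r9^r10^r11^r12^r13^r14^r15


s1=1, s2=1, s3=0, s4=1

Syndrome = 11 (error at position 11)


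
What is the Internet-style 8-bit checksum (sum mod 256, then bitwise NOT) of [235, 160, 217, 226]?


Sum = 838 mod 256 = 70
Complement = 185

185


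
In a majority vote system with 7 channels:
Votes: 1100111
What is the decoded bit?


Ones: 5 out of 7
Threshold: 4

1 (5/7 voted 1)


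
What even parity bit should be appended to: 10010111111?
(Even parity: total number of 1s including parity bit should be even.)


Number of 1s in data: 8
Parity bit: 0

0


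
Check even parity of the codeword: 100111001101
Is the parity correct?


Number of 1s: 7

No, parity error (7 ones)


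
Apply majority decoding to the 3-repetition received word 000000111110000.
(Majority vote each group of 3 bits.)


Groups: 000, 000, 111, 110, 000
Majority votes: 00110

00110


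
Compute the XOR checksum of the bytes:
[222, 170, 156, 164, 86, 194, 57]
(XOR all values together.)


XOR chain: 222 ^ 170 ^ 156 ^ 164 ^ 86 ^ 194 ^ 57 = 225

225


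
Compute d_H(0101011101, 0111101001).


XOR: 0010110100
Count of 1s: 4

4


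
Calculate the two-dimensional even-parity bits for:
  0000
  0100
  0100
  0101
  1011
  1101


Row parities: 011011
Column parities: 0011

Row P: 011011, Col P: 0011, Corner: 0


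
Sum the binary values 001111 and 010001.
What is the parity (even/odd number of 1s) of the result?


001111 = 15
010001 = 17
Sum = 32 = 100000
1s count = 1

odd parity (1 ones in 100000)


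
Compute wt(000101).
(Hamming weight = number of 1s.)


Counting 1s in 000101

2


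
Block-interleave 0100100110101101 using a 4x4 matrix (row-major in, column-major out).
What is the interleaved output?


Matrix:
  0100
  1001
  1010
  1101
Read columns: 0111100100100101

0111100100100101


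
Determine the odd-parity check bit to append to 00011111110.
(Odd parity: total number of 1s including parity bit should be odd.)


Number of 1s in data: 7
Parity bit: 0

0


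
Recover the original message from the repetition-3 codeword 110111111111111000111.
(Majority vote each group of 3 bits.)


Groups: 110, 111, 111, 111, 111, 000, 111
Majority votes: 1111101

1111101


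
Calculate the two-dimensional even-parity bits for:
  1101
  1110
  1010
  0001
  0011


Row parities: 11010
Column parities: 1011

Row P: 11010, Col P: 1011, Corner: 1


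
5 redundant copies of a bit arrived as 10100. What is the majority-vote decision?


Ones: 2 out of 5
Threshold: 3

0 (2/5 voted 1)


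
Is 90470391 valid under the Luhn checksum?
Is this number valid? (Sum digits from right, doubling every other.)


Luhn sum = 37
37 mod 10 = 7

Invalid (Luhn sum mod 10 = 7)


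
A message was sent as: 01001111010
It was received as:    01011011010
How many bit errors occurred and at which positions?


XOR: 00010100000

2 error(s) at position(s): 3, 5


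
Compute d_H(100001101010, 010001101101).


XOR: 110000000111
Count of 1s: 5

5


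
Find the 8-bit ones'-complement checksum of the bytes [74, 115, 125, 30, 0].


Sum = 344 mod 256 = 88
Complement = 167

167


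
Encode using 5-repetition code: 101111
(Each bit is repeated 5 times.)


Each bit -> 5 copies

111110000011111111111111111111


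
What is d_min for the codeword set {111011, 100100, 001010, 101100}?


Comparing all pairs, minimum distance: 1
Can detect 0 errors, correct 0 errors

1


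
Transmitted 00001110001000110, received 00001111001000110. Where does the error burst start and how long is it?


XOR: 00000001000000000

Burst at position 7, length 1


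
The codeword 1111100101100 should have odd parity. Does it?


Number of 1s: 8

No, parity error (8 ones)


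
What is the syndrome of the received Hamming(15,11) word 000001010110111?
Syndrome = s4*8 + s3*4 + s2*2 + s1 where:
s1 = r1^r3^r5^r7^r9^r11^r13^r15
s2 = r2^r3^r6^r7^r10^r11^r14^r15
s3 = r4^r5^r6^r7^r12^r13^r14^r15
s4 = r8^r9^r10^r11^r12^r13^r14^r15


s1=1, s2=1, s3=0, s4=0

Syndrome = 3 (error at position 3)


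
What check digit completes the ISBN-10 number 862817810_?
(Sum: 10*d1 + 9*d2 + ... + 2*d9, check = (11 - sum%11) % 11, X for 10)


Weighted sum: 282
282 mod 11 = 7

Check digit: 4


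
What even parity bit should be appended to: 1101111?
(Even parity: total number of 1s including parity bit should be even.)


Number of 1s in data: 6
Parity bit: 0

0


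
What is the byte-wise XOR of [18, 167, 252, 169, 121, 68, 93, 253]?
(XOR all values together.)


XOR chain: 18 ^ 167 ^ 252 ^ 169 ^ 121 ^ 68 ^ 93 ^ 253 = 125

125


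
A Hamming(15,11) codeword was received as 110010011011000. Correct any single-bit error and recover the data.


Syndrome = 0: no error detected

Data: 01001011000 (no errors)


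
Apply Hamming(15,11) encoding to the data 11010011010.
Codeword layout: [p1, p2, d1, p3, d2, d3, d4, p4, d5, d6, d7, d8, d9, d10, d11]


Parity bits: p1=0, p2=0, p3=0, p4=1

001010110011010


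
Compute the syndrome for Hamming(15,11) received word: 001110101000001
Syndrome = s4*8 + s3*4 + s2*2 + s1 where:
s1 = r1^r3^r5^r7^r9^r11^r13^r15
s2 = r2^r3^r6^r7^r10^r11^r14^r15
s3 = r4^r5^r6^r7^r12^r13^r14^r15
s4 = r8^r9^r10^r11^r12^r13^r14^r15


s1=1, s2=1, s3=0, s4=0

Syndrome = 3 (error at position 3)


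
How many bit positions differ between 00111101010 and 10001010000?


XOR: 10110111010
Count of 1s: 7

7


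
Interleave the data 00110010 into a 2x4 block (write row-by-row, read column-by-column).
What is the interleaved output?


Matrix:
  0011
  0010
Read columns: 00001110

00001110


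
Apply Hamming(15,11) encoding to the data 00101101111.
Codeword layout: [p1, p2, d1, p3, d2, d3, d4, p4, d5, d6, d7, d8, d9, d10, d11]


Parity bits: p1=1, p2=0, p3=1, p4=0

100101001101111


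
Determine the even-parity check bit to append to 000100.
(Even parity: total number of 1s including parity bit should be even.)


Number of 1s in data: 1
Parity bit: 1

1


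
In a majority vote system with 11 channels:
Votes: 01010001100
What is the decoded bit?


Ones: 4 out of 11
Threshold: 6

0 (4/11 voted 1)


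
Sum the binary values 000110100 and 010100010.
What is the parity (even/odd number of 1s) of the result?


000110100 = 52
010100010 = 162
Sum = 214 = 11010110
1s count = 5

odd parity (5 ones in 11010110)


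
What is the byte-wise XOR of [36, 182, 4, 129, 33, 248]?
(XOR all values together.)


XOR chain: 36 ^ 182 ^ 4 ^ 129 ^ 33 ^ 248 = 206

206


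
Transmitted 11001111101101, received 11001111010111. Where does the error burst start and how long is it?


XOR: 00000000111010

Burst at position 8, length 5


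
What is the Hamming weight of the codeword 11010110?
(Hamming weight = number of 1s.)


Counting 1s in 11010110

5


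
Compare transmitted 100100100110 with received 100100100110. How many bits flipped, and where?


XOR: 000000000000

0 errors (received matches sent)


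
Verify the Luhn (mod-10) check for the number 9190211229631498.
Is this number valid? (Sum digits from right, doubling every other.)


Luhn sum = 70
70 mod 10 = 0

Valid (Luhn sum mod 10 = 0)


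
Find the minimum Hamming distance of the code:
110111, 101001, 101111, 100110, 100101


Comparing all pairs, minimum distance: 2
Can detect 1 errors, correct 0 errors

2


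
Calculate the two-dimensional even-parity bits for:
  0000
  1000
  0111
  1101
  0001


Row parities: 01111
Column parities: 0011

Row P: 01111, Col P: 0011, Corner: 0


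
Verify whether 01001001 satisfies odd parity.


Number of 1s: 3

Yes, parity is correct (3 ones)


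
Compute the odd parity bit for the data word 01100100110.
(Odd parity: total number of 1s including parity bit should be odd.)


Number of 1s in data: 5
Parity bit: 0

0


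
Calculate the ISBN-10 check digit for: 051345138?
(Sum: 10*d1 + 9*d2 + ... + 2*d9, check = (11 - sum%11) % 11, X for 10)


Weighted sum: 152
152 mod 11 = 9

Check digit: 2


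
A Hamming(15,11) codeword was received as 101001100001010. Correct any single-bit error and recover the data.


Syndrome = 1: error at position 1

Data: 10110001010 (corrected bit 1)


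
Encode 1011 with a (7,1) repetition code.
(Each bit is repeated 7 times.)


Each bit -> 7 copies

1111111000000011111111111111


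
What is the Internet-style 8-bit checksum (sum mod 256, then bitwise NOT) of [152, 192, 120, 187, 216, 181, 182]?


Sum = 1230 mod 256 = 206
Complement = 49

49


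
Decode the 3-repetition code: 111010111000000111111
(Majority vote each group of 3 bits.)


Groups: 111, 010, 111, 000, 000, 111, 111
Majority votes: 1010011

1010011


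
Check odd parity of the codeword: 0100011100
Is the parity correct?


Number of 1s: 4

No, parity error (4 ones)


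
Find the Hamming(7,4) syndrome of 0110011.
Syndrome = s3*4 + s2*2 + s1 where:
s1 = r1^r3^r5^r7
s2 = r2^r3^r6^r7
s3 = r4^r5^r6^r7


s1=0, s2=0, s3=0

Syndrome = 0 (no error)


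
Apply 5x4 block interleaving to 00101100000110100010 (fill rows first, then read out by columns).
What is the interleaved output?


Matrix:
  0010
  1100
  0001
  1010
  0010
Read columns: 01010010001001100100

01010010001001100100
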